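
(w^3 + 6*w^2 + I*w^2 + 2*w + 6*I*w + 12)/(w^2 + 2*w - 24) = (w^2 + I*w + 2)/(w - 4)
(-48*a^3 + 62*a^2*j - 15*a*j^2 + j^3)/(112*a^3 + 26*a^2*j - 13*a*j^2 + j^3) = (-6*a^2 + 7*a*j - j^2)/(14*a^2 + 5*a*j - j^2)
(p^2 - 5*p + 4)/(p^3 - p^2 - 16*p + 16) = 1/(p + 4)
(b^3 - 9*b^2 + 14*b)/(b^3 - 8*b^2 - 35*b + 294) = b*(b - 2)/(b^2 - b - 42)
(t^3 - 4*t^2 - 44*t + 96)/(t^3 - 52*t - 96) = (t - 2)/(t + 2)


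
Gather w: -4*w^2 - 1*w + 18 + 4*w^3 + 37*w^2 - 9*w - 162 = 4*w^3 + 33*w^2 - 10*w - 144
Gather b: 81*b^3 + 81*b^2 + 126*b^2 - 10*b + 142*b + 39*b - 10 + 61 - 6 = 81*b^3 + 207*b^2 + 171*b + 45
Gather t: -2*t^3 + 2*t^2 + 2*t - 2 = -2*t^3 + 2*t^2 + 2*t - 2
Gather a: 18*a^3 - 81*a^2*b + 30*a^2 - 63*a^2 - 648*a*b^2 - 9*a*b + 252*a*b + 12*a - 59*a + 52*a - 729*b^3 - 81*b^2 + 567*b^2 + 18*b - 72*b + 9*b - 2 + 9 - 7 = 18*a^3 + a^2*(-81*b - 33) + a*(-648*b^2 + 243*b + 5) - 729*b^3 + 486*b^2 - 45*b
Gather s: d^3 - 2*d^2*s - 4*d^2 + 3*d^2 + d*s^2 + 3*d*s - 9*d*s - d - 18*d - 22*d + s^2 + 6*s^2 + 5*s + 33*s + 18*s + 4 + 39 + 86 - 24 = d^3 - d^2 - 41*d + s^2*(d + 7) + s*(-2*d^2 - 6*d + 56) + 105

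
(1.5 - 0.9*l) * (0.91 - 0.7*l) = 0.63*l^2 - 1.869*l + 1.365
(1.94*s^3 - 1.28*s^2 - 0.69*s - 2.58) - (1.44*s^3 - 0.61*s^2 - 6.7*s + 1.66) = 0.5*s^3 - 0.67*s^2 + 6.01*s - 4.24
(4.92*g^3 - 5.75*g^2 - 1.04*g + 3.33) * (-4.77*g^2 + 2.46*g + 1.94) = -23.4684*g^5 + 39.5307*g^4 + 0.360600000000001*g^3 - 29.5975*g^2 + 6.1742*g + 6.4602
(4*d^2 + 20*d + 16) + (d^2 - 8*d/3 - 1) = 5*d^2 + 52*d/3 + 15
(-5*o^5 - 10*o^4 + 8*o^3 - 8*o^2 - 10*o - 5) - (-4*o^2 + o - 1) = -5*o^5 - 10*o^4 + 8*o^3 - 4*o^2 - 11*o - 4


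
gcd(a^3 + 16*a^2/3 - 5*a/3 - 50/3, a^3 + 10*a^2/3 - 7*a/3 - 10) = a^2 + a/3 - 10/3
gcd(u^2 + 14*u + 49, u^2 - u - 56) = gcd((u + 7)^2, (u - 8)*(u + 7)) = u + 7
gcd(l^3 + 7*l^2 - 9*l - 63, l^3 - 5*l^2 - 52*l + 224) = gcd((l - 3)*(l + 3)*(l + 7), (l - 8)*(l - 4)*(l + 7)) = l + 7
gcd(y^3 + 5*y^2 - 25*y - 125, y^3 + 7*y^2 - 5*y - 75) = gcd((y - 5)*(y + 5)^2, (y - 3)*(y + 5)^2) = y^2 + 10*y + 25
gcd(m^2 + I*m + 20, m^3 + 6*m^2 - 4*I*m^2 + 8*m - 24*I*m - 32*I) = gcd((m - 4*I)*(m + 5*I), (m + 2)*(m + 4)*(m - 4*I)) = m - 4*I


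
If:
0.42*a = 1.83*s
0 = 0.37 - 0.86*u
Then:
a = 4.35714285714286*s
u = 0.43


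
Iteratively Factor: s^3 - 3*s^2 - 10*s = (s)*(s^2 - 3*s - 10) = s*(s - 5)*(s + 2)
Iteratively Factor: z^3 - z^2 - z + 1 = (z - 1)*(z^2 - 1) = (z - 1)^2*(z + 1)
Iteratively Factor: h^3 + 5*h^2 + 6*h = (h + 2)*(h^2 + 3*h) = h*(h + 2)*(h + 3)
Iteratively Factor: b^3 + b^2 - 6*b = (b)*(b^2 + b - 6) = b*(b - 2)*(b + 3)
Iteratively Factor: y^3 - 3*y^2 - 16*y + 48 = (y + 4)*(y^2 - 7*y + 12) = (y - 4)*(y + 4)*(y - 3)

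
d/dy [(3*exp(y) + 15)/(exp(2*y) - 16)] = 3*(-2*(exp(y) + 5)*exp(y) + exp(2*y) - 16)*exp(y)/(exp(2*y) - 16)^2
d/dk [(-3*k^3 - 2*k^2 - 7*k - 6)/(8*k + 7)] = (-48*k^3 - 79*k^2 - 28*k - 1)/(64*k^2 + 112*k + 49)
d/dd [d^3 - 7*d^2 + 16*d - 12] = 3*d^2 - 14*d + 16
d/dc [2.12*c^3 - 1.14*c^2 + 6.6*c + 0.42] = 6.36*c^2 - 2.28*c + 6.6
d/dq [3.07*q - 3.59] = 3.07000000000000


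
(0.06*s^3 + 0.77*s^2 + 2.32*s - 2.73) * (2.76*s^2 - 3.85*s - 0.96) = 0.1656*s^5 + 1.8942*s^4 + 3.3811*s^3 - 17.206*s^2 + 8.2833*s + 2.6208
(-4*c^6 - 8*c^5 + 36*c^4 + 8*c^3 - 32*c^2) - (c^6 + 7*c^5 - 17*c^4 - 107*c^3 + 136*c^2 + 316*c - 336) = -5*c^6 - 15*c^5 + 53*c^4 + 115*c^3 - 168*c^2 - 316*c + 336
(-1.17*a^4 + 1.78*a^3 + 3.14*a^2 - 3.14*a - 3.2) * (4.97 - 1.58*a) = 1.8486*a^5 - 8.6273*a^4 + 3.8854*a^3 + 20.567*a^2 - 10.5498*a - 15.904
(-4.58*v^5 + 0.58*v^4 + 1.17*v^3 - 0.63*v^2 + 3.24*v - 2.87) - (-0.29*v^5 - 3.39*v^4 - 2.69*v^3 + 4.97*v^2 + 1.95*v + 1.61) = -4.29*v^5 + 3.97*v^4 + 3.86*v^3 - 5.6*v^2 + 1.29*v - 4.48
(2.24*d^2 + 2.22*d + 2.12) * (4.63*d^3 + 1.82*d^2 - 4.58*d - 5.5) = 10.3712*d^5 + 14.3554*d^4 + 3.5968*d^3 - 18.6292*d^2 - 21.9196*d - 11.66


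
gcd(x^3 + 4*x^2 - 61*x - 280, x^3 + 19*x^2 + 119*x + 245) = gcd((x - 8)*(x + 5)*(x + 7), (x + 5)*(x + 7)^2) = x^2 + 12*x + 35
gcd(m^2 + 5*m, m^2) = m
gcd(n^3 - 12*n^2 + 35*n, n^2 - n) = n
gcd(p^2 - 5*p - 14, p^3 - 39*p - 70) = p^2 - 5*p - 14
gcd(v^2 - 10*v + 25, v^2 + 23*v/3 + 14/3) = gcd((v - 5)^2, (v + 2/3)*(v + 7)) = 1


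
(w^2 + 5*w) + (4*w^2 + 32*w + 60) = 5*w^2 + 37*w + 60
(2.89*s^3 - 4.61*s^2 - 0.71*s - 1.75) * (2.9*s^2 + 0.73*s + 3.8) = 8.381*s^5 - 11.2593*s^4 + 5.5577*s^3 - 23.1113*s^2 - 3.9755*s - 6.65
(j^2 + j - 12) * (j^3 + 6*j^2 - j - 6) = j^5 + 7*j^4 - 7*j^3 - 79*j^2 + 6*j + 72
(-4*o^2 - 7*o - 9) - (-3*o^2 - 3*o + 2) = -o^2 - 4*o - 11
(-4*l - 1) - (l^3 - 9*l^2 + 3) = -l^3 + 9*l^2 - 4*l - 4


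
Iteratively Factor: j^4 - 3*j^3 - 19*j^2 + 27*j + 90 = (j - 3)*(j^3 - 19*j - 30) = (j - 5)*(j - 3)*(j^2 + 5*j + 6) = (j - 5)*(j - 3)*(j + 2)*(j + 3)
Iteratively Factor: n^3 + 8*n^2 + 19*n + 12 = (n + 3)*(n^2 + 5*n + 4) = (n + 3)*(n + 4)*(n + 1)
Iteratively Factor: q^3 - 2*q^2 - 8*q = (q + 2)*(q^2 - 4*q) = (q - 4)*(q + 2)*(q)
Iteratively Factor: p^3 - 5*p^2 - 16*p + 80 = (p - 5)*(p^2 - 16) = (p - 5)*(p + 4)*(p - 4)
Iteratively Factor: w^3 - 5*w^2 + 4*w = (w)*(w^2 - 5*w + 4) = w*(w - 4)*(w - 1)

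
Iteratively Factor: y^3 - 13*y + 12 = (y + 4)*(y^2 - 4*y + 3) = (y - 3)*(y + 4)*(y - 1)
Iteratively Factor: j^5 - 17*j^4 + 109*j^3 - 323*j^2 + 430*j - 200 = (j - 2)*(j^4 - 15*j^3 + 79*j^2 - 165*j + 100) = (j - 4)*(j - 2)*(j^3 - 11*j^2 + 35*j - 25) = (j - 5)*(j - 4)*(j - 2)*(j^2 - 6*j + 5) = (j - 5)^2*(j - 4)*(j - 2)*(j - 1)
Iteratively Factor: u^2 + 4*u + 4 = (u + 2)*(u + 2)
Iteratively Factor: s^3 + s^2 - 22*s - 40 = (s - 5)*(s^2 + 6*s + 8) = (s - 5)*(s + 4)*(s + 2)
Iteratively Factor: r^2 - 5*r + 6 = (r - 3)*(r - 2)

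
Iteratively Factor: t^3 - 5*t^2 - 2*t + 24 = (t - 3)*(t^2 - 2*t - 8) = (t - 4)*(t - 3)*(t + 2)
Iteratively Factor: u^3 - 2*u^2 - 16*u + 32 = (u + 4)*(u^2 - 6*u + 8) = (u - 4)*(u + 4)*(u - 2)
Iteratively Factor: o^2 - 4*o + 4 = (o - 2)*(o - 2)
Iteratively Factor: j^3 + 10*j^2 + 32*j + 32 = (j + 4)*(j^2 + 6*j + 8) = (j + 4)^2*(j + 2)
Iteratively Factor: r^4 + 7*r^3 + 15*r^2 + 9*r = (r + 1)*(r^3 + 6*r^2 + 9*r) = (r + 1)*(r + 3)*(r^2 + 3*r) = (r + 1)*(r + 3)^2*(r)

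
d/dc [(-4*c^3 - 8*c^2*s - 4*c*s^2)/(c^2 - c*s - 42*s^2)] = 4*(c*(2*c - s)*(c^2 + 2*c*s + s^2) + (-c^2 + c*s + 42*s^2)*(3*c^2 + 4*c*s + s^2))/(-c^2 + c*s + 42*s^2)^2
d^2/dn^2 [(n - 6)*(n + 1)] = 2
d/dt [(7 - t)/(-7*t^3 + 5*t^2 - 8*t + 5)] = (7*t^3 - 5*t^2 + 8*t - (t - 7)*(21*t^2 - 10*t + 8) - 5)/(7*t^3 - 5*t^2 + 8*t - 5)^2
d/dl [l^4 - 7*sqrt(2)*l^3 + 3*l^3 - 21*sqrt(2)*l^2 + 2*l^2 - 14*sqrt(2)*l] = 4*l^3 - 21*sqrt(2)*l^2 + 9*l^2 - 42*sqrt(2)*l + 4*l - 14*sqrt(2)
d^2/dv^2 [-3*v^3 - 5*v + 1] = -18*v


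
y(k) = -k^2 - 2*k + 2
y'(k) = -2*k - 2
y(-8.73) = -56.75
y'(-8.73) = 15.46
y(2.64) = -10.25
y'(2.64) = -7.28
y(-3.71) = -4.34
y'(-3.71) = 5.42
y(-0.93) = 3.00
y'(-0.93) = -0.14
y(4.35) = -25.62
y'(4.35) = -10.70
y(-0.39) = 2.63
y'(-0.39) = -1.22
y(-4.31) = -7.96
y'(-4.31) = 6.62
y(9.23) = -101.65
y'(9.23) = -20.46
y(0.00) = 2.00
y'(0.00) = -2.00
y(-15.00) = -193.00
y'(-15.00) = 28.00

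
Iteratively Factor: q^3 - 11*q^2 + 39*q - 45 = (q - 3)*(q^2 - 8*q + 15) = (q - 3)^2*(q - 5)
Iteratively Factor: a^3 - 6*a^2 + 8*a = (a)*(a^2 - 6*a + 8) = a*(a - 2)*(a - 4)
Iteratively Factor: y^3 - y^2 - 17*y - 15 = (y - 5)*(y^2 + 4*y + 3) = (y - 5)*(y + 1)*(y + 3)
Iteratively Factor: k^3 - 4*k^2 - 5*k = (k)*(k^2 - 4*k - 5) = k*(k - 5)*(k + 1)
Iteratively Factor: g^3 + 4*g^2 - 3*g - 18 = (g + 3)*(g^2 + g - 6) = (g - 2)*(g + 3)*(g + 3)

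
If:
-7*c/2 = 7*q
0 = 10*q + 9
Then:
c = 9/5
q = -9/10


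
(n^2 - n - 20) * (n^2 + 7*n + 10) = n^4 + 6*n^3 - 17*n^2 - 150*n - 200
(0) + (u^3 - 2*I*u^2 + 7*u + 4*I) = u^3 - 2*I*u^2 + 7*u + 4*I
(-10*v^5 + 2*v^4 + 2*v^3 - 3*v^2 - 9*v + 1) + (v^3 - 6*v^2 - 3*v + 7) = -10*v^5 + 2*v^4 + 3*v^3 - 9*v^2 - 12*v + 8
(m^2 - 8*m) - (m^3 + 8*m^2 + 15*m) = -m^3 - 7*m^2 - 23*m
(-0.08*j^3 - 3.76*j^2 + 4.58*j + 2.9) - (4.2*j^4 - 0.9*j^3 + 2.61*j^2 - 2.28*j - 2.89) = -4.2*j^4 + 0.82*j^3 - 6.37*j^2 + 6.86*j + 5.79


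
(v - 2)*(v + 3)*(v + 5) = v^3 + 6*v^2 - v - 30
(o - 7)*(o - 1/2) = o^2 - 15*o/2 + 7/2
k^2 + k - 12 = (k - 3)*(k + 4)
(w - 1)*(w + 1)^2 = w^3 + w^2 - w - 1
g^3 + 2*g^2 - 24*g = g*(g - 4)*(g + 6)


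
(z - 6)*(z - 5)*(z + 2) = z^3 - 9*z^2 + 8*z + 60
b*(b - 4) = b^2 - 4*b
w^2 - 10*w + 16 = (w - 8)*(w - 2)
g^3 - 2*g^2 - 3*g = g*(g - 3)*(g + 1)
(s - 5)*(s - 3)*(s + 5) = s^3 - 3*s^2 - 25*s + 75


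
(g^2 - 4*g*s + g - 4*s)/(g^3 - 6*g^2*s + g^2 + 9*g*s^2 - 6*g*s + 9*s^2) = (g - 4*s)/(g^2 - 6*g*s + 9*s^2)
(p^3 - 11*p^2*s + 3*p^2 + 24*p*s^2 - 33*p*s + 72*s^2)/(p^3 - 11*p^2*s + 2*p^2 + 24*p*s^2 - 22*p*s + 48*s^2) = (p + 3)/(p + 2)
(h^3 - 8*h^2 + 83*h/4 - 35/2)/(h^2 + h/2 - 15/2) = (h^2 - 11*h/2 + 7)/(h + 3)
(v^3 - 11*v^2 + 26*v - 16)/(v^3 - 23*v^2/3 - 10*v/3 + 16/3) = 3*(v^2 - 3*v + 2)/(3*v^2 + v - 2)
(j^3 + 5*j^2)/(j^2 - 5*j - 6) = j^2*(j + 5)/(j^2 - 5*j - 6)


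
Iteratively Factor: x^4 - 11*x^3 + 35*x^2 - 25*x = (x - 5)*(x^3 - 6*x^2 + 5*x) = (x - 5)*(x - 1)*(x^2 - 5*x) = (x - 5)^2*(x - 1)*(x)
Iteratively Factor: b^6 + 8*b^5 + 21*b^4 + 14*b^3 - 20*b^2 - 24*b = (b - 1)*(b^5 + 9*b^4 + 30*b^3 + 44*b^2 + 24*b) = (b - 1)*(b + 2)*(b^4 + 7*b^3 + 16*b^2 + 12*b) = b*(b - 1)*(b + 2)*(b^3 + 7*b^2 + 16*b + 12) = b*(b - 1)*(b + 2)^2*(b^2 + 5*b + 6) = b*(b - 1)*(b + 2)^3*(b + 3)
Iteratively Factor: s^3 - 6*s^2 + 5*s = (s)*(s^2 - 6*s + 5) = s*(s - 1)*(s - 5)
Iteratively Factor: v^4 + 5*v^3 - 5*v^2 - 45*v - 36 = (v + 4)*(v^3 + v^2 - 9*v - 9) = (v + 1)*(v + 4)*(v^2 - 9) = (v - 3)*(v + 1)*(v + 4)*(v + 3)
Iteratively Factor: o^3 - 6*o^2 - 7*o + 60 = (o - 4)*(o^2 - 2*o - 15) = (o - 4)*(o + 3)*(o - 5)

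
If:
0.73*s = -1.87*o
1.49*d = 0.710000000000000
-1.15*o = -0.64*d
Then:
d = 0.48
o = 0.27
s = -0.68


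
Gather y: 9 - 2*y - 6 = 3 - 2*y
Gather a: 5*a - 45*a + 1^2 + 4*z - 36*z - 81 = -40*a - 32*z - 80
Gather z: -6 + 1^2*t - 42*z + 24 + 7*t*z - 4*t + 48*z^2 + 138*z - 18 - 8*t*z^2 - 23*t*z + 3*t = z^2*(48 - 8*t) + z*(96 - 16*t)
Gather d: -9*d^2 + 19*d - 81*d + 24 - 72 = -9*d^2 - 62*d - 48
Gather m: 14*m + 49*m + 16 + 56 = 63*m + 72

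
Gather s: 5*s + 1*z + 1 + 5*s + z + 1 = 10*s + 2*z + 2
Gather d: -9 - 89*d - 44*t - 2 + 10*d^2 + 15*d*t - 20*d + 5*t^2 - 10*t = 10*d^2 + d*(15*t - 109) + 5*t^2 - 54*t - 11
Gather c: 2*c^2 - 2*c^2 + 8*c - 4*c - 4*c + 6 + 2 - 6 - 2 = 0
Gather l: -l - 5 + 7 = 2 - l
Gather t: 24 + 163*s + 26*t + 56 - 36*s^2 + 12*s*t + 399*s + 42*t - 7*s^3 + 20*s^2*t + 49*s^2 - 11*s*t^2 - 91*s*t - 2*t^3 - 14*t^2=-7*s^3 + 13*s^2 + 562*s - 2*t^3 + t^2*(-11*s - 14) + t*(20*s^2 - 79*s + 68) + 80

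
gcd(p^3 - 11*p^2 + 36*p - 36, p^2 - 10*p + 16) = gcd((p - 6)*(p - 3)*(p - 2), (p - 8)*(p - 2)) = p - 2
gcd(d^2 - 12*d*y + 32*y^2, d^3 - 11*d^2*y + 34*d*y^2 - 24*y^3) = -d + 4*y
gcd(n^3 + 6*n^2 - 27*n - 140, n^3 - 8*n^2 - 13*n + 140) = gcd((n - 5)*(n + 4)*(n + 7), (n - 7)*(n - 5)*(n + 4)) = n^2 - n - 20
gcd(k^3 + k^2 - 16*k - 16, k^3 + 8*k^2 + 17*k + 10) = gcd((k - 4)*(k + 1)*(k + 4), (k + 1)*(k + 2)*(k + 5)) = k + 1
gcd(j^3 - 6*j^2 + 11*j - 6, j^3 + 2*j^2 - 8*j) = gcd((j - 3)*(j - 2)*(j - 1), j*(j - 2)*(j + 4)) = j - 2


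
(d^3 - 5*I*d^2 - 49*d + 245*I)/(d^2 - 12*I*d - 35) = (d^2 - 49)/(d - 7*I)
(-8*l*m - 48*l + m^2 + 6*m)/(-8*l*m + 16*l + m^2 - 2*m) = (m + 6)/(m - 2)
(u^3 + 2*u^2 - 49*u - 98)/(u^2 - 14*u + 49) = (u^2 + 9*u + 14)/(u - 7)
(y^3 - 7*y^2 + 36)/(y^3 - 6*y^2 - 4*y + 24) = (y - 3)/(y - 2)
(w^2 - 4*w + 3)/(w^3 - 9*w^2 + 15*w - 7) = (w - 3)/(w^2 - 8*w + 7)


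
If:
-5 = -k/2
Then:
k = 10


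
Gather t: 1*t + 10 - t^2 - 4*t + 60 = -t^2 - 3*t + 70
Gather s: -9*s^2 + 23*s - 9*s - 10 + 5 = -9*s^2 + 14*s - 5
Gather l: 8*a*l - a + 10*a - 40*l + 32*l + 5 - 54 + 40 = 9*a + l*(8*a - 8) - 9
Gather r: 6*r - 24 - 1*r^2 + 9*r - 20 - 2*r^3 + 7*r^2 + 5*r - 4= -2*r^3 + 6*r^2 + 20*r - 48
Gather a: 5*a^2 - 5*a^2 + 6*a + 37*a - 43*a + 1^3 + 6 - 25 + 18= 0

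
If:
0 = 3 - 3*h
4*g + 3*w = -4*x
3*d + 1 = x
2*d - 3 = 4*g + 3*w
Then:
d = -1/14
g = -3*w/4 - 11/14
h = 1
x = 11/14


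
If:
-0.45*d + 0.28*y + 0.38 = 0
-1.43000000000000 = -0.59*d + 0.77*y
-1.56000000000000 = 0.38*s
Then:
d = -0.59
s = -4.11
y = -2.31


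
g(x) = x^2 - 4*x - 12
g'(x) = 2*x - 4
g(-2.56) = 4.79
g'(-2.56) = -9.12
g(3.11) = -14.77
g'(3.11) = 2.22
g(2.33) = -15.89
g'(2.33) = 0.66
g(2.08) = -15.99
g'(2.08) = 0.16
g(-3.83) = 17.99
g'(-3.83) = -11.66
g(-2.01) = 0.08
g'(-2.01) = -8.02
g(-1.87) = -1.02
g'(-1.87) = -7.74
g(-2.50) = 4.25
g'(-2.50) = -9.00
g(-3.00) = 9.00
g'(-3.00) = -10.00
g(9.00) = 33.00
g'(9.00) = 14.00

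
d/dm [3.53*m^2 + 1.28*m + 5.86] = 7.06*m + 1.28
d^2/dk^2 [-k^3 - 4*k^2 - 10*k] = -6*k - 8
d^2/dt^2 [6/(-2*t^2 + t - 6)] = 12*(4*t^2 - 2*t - (4*t - 1)^2 + 12)/(2*t^2 - t + 6)^3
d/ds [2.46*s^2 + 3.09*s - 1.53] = 4.92*s + 3.09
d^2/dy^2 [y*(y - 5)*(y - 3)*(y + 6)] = 12*y^2 - 12*y - 66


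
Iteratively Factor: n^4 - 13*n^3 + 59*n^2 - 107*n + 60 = (n - 5)*(n^3 - 8*n^2 + 19*n - 12) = (n - 5)*(n - 3)*(n^2 - 5*n + 4) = (n - 5)*(n - 3)*(n - 1)*(n - 4)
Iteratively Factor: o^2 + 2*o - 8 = (o - 2)*(o + 4)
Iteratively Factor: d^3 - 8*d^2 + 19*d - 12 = (d - 3)*(d^2 - 5*d + 4) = (d - 3)*(d - 1)*(d - 4)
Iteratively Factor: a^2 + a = (a + 1)*(a)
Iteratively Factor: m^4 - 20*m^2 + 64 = (m + 2)*(m^3 - 2*m^2 - 16*m + 32) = (m - 4)*(m + 2)*(m^2 + 2*m - 8) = (m - 4)*(m - 2)*(m + 2)*(m + 4)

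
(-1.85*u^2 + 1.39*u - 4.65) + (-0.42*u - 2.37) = -1.85*u^2 + 0.97*u - 7.02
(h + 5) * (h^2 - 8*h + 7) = h^3 - 3*h^2 - 33*h + 35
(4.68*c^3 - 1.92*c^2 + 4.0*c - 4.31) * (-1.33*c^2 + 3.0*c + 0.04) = -6.2244*c^5 + 16.5936*c^4 - 10.8928*c^3 + 17.6555*c^2 - 12.77*c - 0.1724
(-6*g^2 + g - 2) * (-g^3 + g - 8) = 6*g^5 - g^4 - 4*g^3 + 49*g^2 - 10*g + 16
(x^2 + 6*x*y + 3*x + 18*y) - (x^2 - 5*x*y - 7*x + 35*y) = 11*x*y + 10*x - 17*y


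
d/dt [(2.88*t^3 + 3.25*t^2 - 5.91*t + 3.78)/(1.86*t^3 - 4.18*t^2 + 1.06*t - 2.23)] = (3.5527136788005e-15*t^5 - 18.0834*t^4 + 28.0908*t^3 - 61.6184*t^2 + 17.1058*t + 9.1725)/(3.4596*t^6 - 15.5496*t^5 + 21.4156*t^4 - 17.1572*t^3 + 19.7664*t^2 - 4.7276*t + 4.9729)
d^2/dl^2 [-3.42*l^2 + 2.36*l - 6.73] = -6.84000000000000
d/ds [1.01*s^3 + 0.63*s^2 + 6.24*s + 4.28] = 3.03*s^2 + 1.26*s + 6.24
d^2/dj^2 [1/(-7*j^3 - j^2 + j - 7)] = 2*((21*j + 1)*(7*j^3 + j^2 - j + 7) - (21*j^2 + 2*j - 1)^2)/(7*j^3 + j^2 - j + 7)^3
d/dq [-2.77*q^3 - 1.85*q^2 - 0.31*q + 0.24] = -8.31*q^2 - 3.7*q - 0.31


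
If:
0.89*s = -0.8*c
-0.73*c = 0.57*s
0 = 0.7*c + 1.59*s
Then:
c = 0.00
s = 0.00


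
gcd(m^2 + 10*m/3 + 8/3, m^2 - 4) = m + 2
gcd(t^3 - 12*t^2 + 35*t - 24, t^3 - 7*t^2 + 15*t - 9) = t^2 - 4*t + 3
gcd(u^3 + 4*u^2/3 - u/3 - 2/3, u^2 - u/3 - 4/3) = u + 1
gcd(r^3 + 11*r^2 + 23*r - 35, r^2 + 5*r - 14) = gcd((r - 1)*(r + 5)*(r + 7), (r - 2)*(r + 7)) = r + 7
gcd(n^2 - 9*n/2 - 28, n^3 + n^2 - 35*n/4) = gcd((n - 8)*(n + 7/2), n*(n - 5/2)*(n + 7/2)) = n + 7/2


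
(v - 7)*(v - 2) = v^2 - 9*v + 14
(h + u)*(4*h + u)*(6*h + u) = 24*h^3 + 34*h^2*u + 11*h*u^2 + u^3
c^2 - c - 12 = (c - 4)*(c + 3)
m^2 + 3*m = m*(m + 3)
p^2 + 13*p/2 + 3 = (p + 1/2)*(p + 6)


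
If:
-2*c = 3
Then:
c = -3/2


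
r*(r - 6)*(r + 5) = r^3 - r^2 - 30*r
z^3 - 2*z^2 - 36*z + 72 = (z - 6)*(z - 2)*(z + 6)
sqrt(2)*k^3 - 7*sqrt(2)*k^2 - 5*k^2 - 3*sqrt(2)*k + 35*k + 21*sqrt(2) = (k - 7)*(k - 3*sqrt(2))*(sqrt(2)*k + 1)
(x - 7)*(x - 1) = x^2 - 8*x + 7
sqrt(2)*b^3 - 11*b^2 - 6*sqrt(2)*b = b*(b - 6*sqrt(2))*(sqrt(2)*b + 1)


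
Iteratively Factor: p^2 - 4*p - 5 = (p + 1)*(p - 5)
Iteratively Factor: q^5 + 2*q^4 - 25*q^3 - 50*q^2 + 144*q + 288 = (q + 4)*(q^4 - 2*q^3 - 17*q^2 + 18*q + 72) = (q - 4)*(q + 4)*(q^3 + 2*q^2 - 9*q - 18) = (q - 4)*(q - 3)*(q + 4)*(q^2 + 5*q + 6) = (q - 4)*(q - 3)*(q + 2)*(q + 4)*(q + 3)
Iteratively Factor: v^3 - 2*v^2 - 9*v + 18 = (v + 3)*(v^2 - 5*v + 6) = (v - 3)*(v + 3)*(v - 2)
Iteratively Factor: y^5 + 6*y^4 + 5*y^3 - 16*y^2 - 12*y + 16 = (y - 1)*(y^4 + 7*y^3 + 12*y^2 - 4*y - 16) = (y - 1)^2*(y^3 + 8*y^2 + 20*y + 16) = (y - 1)^2*(y + 2)*(y^2 + 6*y + 8) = (y - 1)^2*(y + 2)^2*(y + 4)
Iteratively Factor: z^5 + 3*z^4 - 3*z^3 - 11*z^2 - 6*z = (z + 1)*(z^4 + 2*z^3 - 5*z^2 - 6*z) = z*(z + 1)*(z^3 + 2*z^2 - 5*z - 6) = z*(z - 2)*(z + 1)*(z^2 + 4*z + 3) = z*(z - 2)*(z + 1)*(z + 3)*(z + 1)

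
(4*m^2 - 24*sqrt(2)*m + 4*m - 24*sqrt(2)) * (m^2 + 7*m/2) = 4*m^4 - 24*sqrt(2)*m^3 + 18*m^3 - 108*sqrt(2)*m^2 + 14*m^2 - 84*sqrt(2)*m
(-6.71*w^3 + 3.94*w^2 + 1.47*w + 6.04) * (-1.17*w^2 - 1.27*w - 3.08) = 7.8507*w^5 + 3.9119*w^4 + 13.9431*w^3 - 21.0689*w^2 - 12.1984*w - 18.6032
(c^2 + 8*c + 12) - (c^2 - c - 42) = 9*c + 54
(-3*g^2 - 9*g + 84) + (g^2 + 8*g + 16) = -2*g^2 - g + 100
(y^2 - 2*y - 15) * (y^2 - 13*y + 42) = y^4 - 15*y^3 + 53*y^2 + 111*y - 630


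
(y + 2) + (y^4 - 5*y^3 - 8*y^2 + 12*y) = y^4 - 5*y^3 - 8*y^2 + 13*y + 2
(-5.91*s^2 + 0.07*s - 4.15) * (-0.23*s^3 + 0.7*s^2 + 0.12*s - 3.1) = 1.3593*s^5 - 4.1531*s^4 + 0.2943*s^3 + 15.4244*s^2 - 0.715*s + 12.865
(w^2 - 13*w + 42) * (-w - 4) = -w^3 + 9*w^2 + 10*w - 168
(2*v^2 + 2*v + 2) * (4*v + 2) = 8*v^3 + 12*v^2 + 12*v + 4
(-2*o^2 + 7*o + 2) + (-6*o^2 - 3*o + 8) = -8*o^2 + 4*o + 10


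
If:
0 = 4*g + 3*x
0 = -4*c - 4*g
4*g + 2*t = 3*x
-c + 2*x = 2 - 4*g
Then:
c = -6/7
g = 6/7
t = -24/7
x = -8/7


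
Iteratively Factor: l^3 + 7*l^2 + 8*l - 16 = (l + 4)*(l^2 + 3*l - 4) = (l + 4)^2*(l - 1)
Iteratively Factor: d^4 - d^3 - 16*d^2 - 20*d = (d + 2)*(d^3 - 3*d^2 - 10*d) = (d + 2)^2*(d^2 - 5*d) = (d - 5)*(d + 2)^2*(d)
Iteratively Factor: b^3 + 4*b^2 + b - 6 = (b + 2)*(b^2 + 2*b - 3) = (b + 2)*(b + 3)*(b - 1)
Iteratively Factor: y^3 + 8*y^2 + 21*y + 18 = (y + 2)*(y^2 + 6*y + 9) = (y + 2)*(y + 3)*(y + 3)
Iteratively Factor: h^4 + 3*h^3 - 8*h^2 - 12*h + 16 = (h - 2)*(h^3 + 5*h^2 + 2*h - 8) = (h - 2)*(h - 1)*(h^2 + 6*h + 8) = (h - 2)*(h - 1)*(h + 4)*(h + 2)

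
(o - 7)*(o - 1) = o^2 - 8*o + 7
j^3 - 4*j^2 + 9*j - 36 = (j - 4)*(j - 3*I)*(j + 3*I)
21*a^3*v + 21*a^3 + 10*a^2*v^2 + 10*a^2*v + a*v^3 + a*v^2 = (3*a + v)*(7*a + v)*(a*v + a)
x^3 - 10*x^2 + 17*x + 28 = (x - 7)*(x - 4)*(x + 1)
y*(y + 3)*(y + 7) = y^3 + 10*y^2 + 21*y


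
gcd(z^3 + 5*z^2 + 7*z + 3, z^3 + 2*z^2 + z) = z^2 + 2*z + 1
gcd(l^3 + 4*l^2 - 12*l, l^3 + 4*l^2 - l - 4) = 1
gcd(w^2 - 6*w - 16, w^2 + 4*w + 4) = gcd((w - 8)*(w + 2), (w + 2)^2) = w + 2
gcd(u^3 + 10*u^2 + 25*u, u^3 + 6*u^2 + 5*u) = u^2 + 5*u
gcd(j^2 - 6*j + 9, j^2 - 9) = j - 3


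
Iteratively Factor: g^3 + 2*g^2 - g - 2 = (g + 1)*(g^2 + g - 2) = (g - 1)*(g + 1)*(g + 2)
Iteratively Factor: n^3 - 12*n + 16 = (n - 2)*(n^2 + 2*n - 8) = (n - 2)^2*(n + 4)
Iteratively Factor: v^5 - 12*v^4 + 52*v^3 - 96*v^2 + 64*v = (v - 4)*(v^4 - 8*v^3 + 20*v^2 - 16*v) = (v - 4)*(v - 2)*(v^3 - 6*v^2 + 8*v) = (v - 4)*(v - 2)^2*(v^2 - 4*v) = v*(v - 4)*(v - 2)^2*(v - 4)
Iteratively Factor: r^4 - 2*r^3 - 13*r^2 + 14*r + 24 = (r - 4)*(r^3 + 2*r^2 - 5*r - 6) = (r - 4)*(r + 1)*(r^2 + r - 6) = (r - 4)*(r - 2)*(r + 1)*(r + 3)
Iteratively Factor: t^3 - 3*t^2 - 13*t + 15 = (t - 5)*(t^2 + 2*t - 3) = (t - 5)*(t - 1)*(t + 3)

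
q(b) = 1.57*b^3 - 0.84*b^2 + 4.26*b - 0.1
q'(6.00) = 163.74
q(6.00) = 334.34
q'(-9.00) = 400.89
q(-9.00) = -1251.01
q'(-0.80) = 8.62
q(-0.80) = -4.85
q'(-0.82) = 8.80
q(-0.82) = -5.02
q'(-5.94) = 180.42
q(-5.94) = -384.09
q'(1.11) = 8.20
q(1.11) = 5.74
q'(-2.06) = 27.71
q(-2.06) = -26.16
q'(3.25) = 48.55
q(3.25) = 58.77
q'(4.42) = 88.85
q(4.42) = 137.89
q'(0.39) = 4.32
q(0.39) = 1.53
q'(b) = 4.71*b^2 - 1.68*b + 4.26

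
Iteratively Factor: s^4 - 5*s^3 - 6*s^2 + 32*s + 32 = (s + 1)*(s^3 - 6*s^2 + 32) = (s - 4)*(s + 1)*(s^2 - 2*s - 8) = (s - 4)*(s + 1)*(s + 2)*(s - 4)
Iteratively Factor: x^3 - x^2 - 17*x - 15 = (x - 5)*(x^2 + 4*x + 3) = (x - 5)*(x + 3)*(x + 1)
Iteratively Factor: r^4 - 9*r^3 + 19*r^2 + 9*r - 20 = (r - 5)*(r^3 - 4*r^2 - r + 4) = (r - 5)*(r + 1)*(r^2 - 5*r + 4) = (r - 5)*(r - 1)*(r + 1)*(r - 4)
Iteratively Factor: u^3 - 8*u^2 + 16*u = (u - 4)*(u^2 - 4*u) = u*(u - 4)*(u - 4)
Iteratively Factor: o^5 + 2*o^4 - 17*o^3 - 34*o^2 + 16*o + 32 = (o + 1)*(o^4 + o^3 - 18*o^2 - 16*o + 32) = (o - 4)*(o + 1)*(o^3 + 5*o^2 + 2*o - 8) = (o - 4)*(o + 1)*(o + 4)*(o^2 + o - 2) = (o - 4)*(o - 1)*(o + 1)*(o + 4)*(o + 2)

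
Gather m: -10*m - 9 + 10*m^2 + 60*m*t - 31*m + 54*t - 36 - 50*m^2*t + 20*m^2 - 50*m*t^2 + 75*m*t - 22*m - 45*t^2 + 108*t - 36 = m^2*(30 - 50*t) + m*(-50*t^2 + 135*t - 63) - 45*t^2 + 162*t - 81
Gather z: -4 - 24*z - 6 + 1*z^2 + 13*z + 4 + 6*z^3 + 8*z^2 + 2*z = 6*z^3 + 9*z^2 - 9*z - 6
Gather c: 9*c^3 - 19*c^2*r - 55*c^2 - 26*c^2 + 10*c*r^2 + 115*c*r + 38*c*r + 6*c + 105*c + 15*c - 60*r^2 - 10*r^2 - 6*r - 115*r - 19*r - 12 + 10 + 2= 9*c^3 + c^2*(-19*r - 81) + c*(10*r^2 + 153*r + 126) - 70*r^2 - 140*r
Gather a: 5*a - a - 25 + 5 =4*a - 20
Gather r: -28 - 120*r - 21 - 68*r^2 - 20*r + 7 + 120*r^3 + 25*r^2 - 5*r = 120*r^3 - 43*r^2 - 145*r - 42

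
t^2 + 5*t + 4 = (t + 1)*(t + 4)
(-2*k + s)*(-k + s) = 2*k^2 - 3*k*s + s^2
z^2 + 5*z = z*(z + 5)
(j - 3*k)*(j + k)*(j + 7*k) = j^3 + 5*j^2*k - 17*j*k^2 - 21*k^3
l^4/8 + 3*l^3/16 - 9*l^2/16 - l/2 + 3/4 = (l/4 + 1/2)*(l/2 + 1)*(l - 3/2)*(l - 1)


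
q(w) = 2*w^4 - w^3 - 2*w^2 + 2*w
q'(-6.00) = -1810.00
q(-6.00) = 2724.00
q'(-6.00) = -1810.00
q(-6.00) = 2724.00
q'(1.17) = 6.03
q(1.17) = 1.75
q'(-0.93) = -3.31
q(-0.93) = -1.29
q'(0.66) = 0.35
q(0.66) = 0.54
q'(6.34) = 1894.77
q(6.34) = 2908.82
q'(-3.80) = -465.10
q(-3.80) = 435.42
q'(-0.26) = 2.70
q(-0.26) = -0.63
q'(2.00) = 46.00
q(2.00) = 20.00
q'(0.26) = 0.90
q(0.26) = 0.38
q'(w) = 8*w^3 - 3*w^2 - 4*w + 2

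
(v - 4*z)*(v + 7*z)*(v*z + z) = v^3*z + 3*v^2*z^2 + v^2*z - 28*v*z^3 + 3*v*z^2 - 28*z^3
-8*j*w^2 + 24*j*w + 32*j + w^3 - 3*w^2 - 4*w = (-8*j + w)*(w - 4)*(w + 1)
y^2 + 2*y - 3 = (y - 1)*(y + 3)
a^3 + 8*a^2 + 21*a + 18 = (a + 2)*(a + 3)^2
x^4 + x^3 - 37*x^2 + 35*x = x*(x - 5)*(x - 1)*(x + 7)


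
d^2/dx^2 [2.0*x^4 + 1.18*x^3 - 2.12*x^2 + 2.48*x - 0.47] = 24.0*x^2 + 7.08*x - 4.24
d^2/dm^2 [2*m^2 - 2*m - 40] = 4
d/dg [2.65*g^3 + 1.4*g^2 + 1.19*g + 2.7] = 7.95*g^2 + 2.8*g + 1.19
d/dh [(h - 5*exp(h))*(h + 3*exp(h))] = -2*h*exp(h) + 2*h - 30*exp(2*h) - 2*exp(h)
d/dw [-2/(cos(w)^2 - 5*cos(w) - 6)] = 2*(5 - 2*cos(w))*sin(w)/(sin(w)^2 + 5*cos(w) + 5)^2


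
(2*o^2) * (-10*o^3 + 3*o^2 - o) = -20*o^5 + 6*o^4 - 2*o^3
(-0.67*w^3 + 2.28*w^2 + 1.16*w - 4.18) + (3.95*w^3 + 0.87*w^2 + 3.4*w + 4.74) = 3.28*w^3 + 3.15*w^2 + 4.56*w + 0.56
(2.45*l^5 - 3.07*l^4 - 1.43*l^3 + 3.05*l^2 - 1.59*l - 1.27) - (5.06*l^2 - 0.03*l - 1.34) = 2.45*l^5 - 3.07*l^4 - 1.43*l^3 - 2.01*l^2 - 1.56*l + 0.0700000000000001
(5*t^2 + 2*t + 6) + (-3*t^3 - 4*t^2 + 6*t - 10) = -3*t^3 + t^2 + 8*t - 4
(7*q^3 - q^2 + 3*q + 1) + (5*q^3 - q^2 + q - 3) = 12*q^3 - 2*q^2 + 4*q - 2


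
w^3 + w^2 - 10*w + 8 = (w - 2)*(w - 1)*(w + 4)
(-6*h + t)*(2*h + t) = -12*h^2 - 4*h*t + t^2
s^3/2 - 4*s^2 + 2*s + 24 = (s/2 + 1)*(s - 6)*(s - 4)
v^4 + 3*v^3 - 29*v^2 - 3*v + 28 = (v - 4)*(v - 1)*(v + 1)*(v + 7)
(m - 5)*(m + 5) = m^2 - 25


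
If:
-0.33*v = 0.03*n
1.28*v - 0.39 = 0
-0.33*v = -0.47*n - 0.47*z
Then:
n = -3.35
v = 0.30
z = 3.57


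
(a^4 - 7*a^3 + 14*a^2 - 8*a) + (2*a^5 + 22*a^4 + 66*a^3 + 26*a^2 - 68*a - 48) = 2*a^5 + 23*a^4 + 59*a^3 + 40*a^2 - 76*a - 48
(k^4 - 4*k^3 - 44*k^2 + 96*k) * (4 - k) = -k^5 + 8*k^4 + 28*k^3 - 272*k^2 + 384*k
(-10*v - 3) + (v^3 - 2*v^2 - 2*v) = v^3 - 2*v^2 - 12*v - 3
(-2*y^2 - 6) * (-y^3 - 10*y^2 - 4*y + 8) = 2*y^5 + 20*y^4 + 14*y^3 + 44*y^2 + 24*y - 48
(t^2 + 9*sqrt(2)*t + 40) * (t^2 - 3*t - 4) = t^4 - 3*t^3 + 9*sqrt(2)*t^3 - 27*sqrt(2)*t^2 + 36*t^2 - 120*t - 36*sqrt(2)*t - 160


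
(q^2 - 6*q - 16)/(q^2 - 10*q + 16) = (q + 2)/(q - 2)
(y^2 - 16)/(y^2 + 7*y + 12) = (y - 4)/(y + 3)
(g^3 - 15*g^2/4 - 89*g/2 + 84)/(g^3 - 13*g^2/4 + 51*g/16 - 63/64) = 16*(g^2 - 2*g - 48)/(16*g^2 - 24*g + 9)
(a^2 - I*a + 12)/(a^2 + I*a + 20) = (a + 3*I)/(a + 5*I)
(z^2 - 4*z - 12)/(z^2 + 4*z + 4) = (z - 6)/(z + 2)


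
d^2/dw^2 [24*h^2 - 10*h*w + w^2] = 2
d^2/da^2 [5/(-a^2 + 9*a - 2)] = 10*(a^2 - 9*a - (2*a - 9)^2 + 2)/(a^2 - 9*a + 2)^3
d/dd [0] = 0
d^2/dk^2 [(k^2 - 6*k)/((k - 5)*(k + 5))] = 2*(-6*k^3 + 75*k^2 - 450*k + 625)/(k^6 - 75*k^4 + 1875*k^2 - 15625)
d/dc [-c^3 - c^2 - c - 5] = -3*c^2 - 2*c - 1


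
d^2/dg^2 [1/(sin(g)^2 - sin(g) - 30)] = (4*sin(g)^4 - 3*sin(g)^3 + 115*sin(g)^2 - 24*sin(g) - 62)/(sin(g) + cos(g)^2 + 29)^3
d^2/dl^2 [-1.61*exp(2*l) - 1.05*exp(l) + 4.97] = (-6.44*exp(l) - 1.05)*exp(l)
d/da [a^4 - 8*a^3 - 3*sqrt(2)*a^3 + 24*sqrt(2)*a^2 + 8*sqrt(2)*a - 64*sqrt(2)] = 4*a^3 - 24*a^2 - 9*sqrt(2)*a^2 + 48*sqrt(2)*a + 8*sqrt(2)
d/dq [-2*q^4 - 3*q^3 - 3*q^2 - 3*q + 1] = -8*q^3 - 9*q^2 - 6*q - 3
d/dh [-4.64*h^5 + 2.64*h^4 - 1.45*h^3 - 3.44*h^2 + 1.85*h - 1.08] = -23.2*h^4 + 10.56*h^3 - 4.35*h^2 - 6.88*h + 1.85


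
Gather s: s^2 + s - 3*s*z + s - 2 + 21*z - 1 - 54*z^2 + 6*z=s^2 + s*(2 - 3*z) - 54*z^2 + 27*z - 3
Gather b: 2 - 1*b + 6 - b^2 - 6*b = -b^2 - 7*b + 8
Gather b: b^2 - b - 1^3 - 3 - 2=b^2 - b - 6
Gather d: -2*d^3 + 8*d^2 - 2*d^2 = -2*d^3 + 6*d^2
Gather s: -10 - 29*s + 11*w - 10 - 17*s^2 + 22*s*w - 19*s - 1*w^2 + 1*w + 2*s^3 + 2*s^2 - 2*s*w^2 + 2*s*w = 2*s^3 - 15*s^2 + s*(-2*w^2 + 24*w - 48) - w^2 + 12*w - 20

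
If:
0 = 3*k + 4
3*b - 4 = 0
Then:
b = 4/3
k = -4/3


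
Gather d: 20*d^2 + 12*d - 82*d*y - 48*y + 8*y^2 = 20*d^2 + d*(12 - 82*y) + 8*y^2 - 48*y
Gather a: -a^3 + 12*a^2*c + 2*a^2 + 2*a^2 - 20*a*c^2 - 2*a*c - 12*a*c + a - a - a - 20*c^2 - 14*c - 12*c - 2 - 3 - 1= -a^3 + a^2*(12*c + 4) + a*(-20*c^2 - 14*c - 1) - 20*c^2 - 26*c - 6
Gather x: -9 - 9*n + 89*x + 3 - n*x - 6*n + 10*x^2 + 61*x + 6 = -15*n + 10*x^2 + x*(150 - n)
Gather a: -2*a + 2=2 - 2*a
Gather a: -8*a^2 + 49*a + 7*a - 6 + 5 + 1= -8*a^2 + 56*a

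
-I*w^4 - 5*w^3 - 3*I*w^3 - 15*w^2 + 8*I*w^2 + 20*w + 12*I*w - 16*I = (w + 4)*(w - 4*I)*(w - I)*(-I*w + I)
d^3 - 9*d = d*(d - 3)*(d + 3)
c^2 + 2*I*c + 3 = (c - I)*(c + 3*I)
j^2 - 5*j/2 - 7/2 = (j - 7/2)*(j + 1)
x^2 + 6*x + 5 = (x + 1)*(x + 5)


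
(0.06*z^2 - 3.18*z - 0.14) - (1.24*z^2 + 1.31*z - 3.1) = -1.18*z^2 - 4.49*z + 2.96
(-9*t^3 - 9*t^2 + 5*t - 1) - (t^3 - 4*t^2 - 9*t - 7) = -10*t^3 - 5*t^2 + 14*t + 6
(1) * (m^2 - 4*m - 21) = m^2 - 4*m - 21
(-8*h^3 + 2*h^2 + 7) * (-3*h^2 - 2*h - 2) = 24*h^5 + 10*h^4 + 12*h^3 - 25*h^2 - 14*h - 14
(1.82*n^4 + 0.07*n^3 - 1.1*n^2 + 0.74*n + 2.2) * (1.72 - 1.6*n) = -2.912*n^5 + 3.0184*n^4 + 1.8804*n^3 - 3.076*n^2 - 2.2472*n + 3.784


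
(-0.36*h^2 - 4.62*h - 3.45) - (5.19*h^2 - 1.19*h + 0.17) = -5.55*h^2 - 3.43*h - 3.62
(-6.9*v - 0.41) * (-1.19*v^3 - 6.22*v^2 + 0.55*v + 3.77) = 8.211*v^4 + 43.4059*v^3 - 1.2448*v^2 - 26.2385*v - 1.5457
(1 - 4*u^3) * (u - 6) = -4*u^4 + 24*u^3 + u - 6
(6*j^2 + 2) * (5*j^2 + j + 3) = 30*j^4 + 6*j^3 + 28*j^2 + 2*j + 6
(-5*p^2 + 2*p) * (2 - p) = 5*p^3 - 12*p^2 + 4*p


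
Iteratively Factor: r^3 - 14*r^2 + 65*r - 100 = (r - 5)*(r^2 - 9*r + 20) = (r - 5)*(r - 4)*(r - 5)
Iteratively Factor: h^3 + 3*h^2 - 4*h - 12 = (h + 2)*(h^2 + h - 6) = (h + 2)*(h + 3)*(h - 2)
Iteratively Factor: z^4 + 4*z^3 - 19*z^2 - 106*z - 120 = (z - 5)*(z^3 + 9*z^2 + 26*z + 24) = (z - 5)*(z + 4)*(z^2 + 5*z + 6) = (z - 5)*(z + 3)*(z + 4)*(z + 2)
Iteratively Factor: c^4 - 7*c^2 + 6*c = (c)*(c^3 - 7*c + 6) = c*(c - 2)*(c^2 + 2*c - 3) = c*(c - 2)*(c - 1)*(c + 3)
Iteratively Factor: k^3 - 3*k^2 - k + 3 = (k - 1)*(k^2 - 2*k - 3) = (k - 3)*(k - 1)*(k + 1)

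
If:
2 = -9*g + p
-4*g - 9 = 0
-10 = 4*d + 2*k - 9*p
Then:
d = -k/2 - 697/16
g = -9/4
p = -73/4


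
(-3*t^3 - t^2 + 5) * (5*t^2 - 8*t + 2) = -15*t^5 + 19*t^4 + 2*t^3 + 23*t^2 - 40*t + 10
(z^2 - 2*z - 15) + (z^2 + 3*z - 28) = 2*z^2 + z - 43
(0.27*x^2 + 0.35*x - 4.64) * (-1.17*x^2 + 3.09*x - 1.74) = -0.3159*x^4 + 0.4248*x^3 + 6.0405*x^2 - 14.9466*x + 8.0736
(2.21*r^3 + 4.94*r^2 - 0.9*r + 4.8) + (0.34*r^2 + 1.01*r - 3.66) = 2.21*r^3 + 5.28*r^2 + 0.11*r + 1.14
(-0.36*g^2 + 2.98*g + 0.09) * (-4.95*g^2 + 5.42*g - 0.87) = 1.782*g^4 - 16.7022*g^3 + 16.0193*g^2 - 2.1048*g - 0.0783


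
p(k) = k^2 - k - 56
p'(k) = 2*k - 1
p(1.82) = -54.51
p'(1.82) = 2.64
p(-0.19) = -55.77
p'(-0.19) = -1.38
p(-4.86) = -27.52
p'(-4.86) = -10.72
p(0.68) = -56.22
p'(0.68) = 0.36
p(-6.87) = -1.93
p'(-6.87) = -14.74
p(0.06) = -56.06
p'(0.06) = -0.88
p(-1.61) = -51.80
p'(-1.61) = -4.22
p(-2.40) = -47.84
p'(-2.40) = -5.80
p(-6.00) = -14.00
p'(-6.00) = -13.00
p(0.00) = -56.00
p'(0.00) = -1.00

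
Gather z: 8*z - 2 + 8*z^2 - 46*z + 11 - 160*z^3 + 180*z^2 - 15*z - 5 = -160*z^3 + 188*z^2 - 53*z + 4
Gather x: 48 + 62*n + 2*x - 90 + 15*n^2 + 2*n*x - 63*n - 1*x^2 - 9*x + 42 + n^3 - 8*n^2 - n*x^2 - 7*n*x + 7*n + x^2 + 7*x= n^3 + 7*n^2 - n*x^2 - 5*n*x + 6*n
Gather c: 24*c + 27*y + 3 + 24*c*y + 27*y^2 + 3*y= c*(24*y + 24) + 27*y^2 + 30*y + 3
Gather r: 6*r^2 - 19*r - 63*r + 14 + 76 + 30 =6*r^2 - 82*r + 120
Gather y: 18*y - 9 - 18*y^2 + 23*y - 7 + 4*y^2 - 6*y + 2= -14*y^2 + 35*y - 14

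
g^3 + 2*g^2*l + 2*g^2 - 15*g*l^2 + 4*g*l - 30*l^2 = (g + 2)*(g - 3*l)*(g + 5*l)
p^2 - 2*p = p*(p - 2)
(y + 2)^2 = y^2 + 4*y + 4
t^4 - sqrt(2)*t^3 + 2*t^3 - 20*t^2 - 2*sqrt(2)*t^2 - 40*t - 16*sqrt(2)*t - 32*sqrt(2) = (t + 2)*(t - 4*sqrt(2))*(t + sqrt(2))*(t + 2*sqrt(2))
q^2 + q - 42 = (q - 6)*(q + 7)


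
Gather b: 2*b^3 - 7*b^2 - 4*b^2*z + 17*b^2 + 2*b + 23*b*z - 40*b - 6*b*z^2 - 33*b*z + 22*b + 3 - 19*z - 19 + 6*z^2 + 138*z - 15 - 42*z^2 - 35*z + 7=2*b^3 + b^2*(10 - 4*z) + b*(-6*z^2 - 10*z - 16) - 36*z^2 + 84*z - 24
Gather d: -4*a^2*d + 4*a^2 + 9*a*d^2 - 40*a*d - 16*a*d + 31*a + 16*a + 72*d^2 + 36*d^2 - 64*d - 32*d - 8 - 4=4*a^2 + 47*a + d^2*(9*a + 108) + d*(-4*a^2 - 56*a - 96) - 12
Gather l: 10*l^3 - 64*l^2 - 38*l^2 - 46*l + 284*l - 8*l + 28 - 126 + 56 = 10*l^3 - 102*l^2 + 230*l - 42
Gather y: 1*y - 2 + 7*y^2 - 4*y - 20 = 7*y^2 - 3*y - 22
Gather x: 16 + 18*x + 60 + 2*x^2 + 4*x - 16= 2*x^2 + 22*x + 60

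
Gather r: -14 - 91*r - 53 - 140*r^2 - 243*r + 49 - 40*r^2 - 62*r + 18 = -180*r^2 - 396*r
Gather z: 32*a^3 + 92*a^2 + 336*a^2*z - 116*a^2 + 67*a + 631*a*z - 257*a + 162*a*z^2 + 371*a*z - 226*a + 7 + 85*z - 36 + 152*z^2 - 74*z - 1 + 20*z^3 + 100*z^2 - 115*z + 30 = 32*a^3 - 24*a^2 - 416*a + 20*z^3 + z^2*(162*a + 252) + z*(336*a^2 + 1002*a - 104)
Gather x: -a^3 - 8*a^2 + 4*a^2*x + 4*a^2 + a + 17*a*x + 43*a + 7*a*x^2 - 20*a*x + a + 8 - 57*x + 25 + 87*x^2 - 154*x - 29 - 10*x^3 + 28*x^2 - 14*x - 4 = -a^3 - 4*a^2 + 45*a - 10*x^3 + x^2*(7*a + 115) + x*(4*a^2 - 3*a - 225)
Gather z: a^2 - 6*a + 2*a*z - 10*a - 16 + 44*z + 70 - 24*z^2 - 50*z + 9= a^2 - 16*a - 24*z^2 + z*(2*a - 6) + 63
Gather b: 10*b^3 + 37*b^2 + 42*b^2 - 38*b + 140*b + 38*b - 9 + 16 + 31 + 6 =10*b^3 + 79*b^2 + 140*b + 44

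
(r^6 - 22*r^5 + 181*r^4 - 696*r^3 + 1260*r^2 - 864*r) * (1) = r^6 - 22*r^5 + 181*r^4 - 696*r^3 + 1260*r^2 - 864*r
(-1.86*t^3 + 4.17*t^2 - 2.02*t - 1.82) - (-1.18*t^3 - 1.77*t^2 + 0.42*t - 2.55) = -0.68*t^3 + 5.94*t^2 - 2.44*t + 0.73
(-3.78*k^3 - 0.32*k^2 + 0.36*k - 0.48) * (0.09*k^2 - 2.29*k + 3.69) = -0.3402*k^5 + 8.6274*k^4 - 13.183*k^3 - 2.0484*k^2 + 2.4276*k - 1.7712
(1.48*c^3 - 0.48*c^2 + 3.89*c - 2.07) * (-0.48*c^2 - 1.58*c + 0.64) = -0.7104*c^5 - 2.108*c^4 - 0.1616*c^3 - 5.4598*c^2 + 5.7602*c - 1.3248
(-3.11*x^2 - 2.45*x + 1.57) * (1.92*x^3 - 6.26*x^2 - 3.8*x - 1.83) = -5.9712*x^5 + 14.7646*x^4 + 30.1694*x^3 + 5.1731*x^2 - 1.4825*x - 2.8731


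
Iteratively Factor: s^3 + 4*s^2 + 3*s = (s + 1)*(s^2 + 3*s) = (s + 1)*(s + 3)*(s)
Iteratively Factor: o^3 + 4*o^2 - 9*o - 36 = (o - 3)*(o^2 + 7*o + 12) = (o - 3)*(o + 3)*(o + 4)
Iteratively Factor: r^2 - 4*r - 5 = (r - 5)*(r + 1)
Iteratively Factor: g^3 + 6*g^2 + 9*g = (g + 3)*(g^2 + 3*g) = (g + 3)^2*(g)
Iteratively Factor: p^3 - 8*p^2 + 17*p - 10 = (p - 5)*(p^2 - 3*p + 2) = (p - 5)*(p - 2)*(p - 1)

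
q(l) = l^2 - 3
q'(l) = 2*l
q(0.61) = -2.63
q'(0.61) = 1.22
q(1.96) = 0.84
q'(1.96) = 3.92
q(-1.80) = 0.24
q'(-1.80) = -3.60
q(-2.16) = 1.67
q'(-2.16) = -4.32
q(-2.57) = 3.60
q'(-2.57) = -5.14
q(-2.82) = 4.95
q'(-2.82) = -5.64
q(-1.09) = -1.81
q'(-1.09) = -2.18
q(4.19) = 14.56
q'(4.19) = 8.38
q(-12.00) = 141.00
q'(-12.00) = -24.00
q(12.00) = 141.00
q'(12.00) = 24.00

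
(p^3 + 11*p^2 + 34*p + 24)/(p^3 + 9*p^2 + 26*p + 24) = (p^2 + 7*p + 6)/(p^2 + 5*p + 6)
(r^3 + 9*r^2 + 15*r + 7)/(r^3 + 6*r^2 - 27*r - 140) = (r^2 + 2*r + 1)/(r^2 - r - 20)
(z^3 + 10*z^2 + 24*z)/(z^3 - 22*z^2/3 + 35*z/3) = 3*(z^2 + 10*z + 24)/(3*z^2 - 22*z + 35)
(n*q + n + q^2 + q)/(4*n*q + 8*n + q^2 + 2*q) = (n*q + n + q^2 + q)/(4*n*q + 8*n + q^2 + 2*q)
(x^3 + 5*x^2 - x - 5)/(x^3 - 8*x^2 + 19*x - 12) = (x^2 + 6*x + 5)/(x^2 - 7*x + 12)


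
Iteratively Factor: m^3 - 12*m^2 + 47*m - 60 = (m - 3)*(m^2 - 9*m + 20) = (m - 4)*(m - 3)*(m - 5)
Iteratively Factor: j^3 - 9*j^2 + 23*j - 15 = (j - 5)*(j^2 - 4*j + 3) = (j - 5)*(j - 3)*(j - 1)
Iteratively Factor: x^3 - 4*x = (x + 2)*(x^2 - 2*x) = (x - 2)*(x + 2)*(x)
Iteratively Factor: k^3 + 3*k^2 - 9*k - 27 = (k - 3)*(k^2 + 6*k + 9) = (k - 3)*(k + 3)*(k + 3)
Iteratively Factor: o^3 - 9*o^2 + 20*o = (o)*(o^2 - 9*o + 20) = o*(o - 5)*(o - 4)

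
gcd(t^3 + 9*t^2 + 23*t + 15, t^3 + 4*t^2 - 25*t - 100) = t + 5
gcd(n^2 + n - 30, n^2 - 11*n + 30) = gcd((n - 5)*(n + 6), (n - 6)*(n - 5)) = n - 5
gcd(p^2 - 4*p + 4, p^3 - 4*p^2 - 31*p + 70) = p - 2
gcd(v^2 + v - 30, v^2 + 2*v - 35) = v - 5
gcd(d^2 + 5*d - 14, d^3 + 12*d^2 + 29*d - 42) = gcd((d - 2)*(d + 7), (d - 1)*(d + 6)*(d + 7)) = d + 7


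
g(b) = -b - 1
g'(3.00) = -1.00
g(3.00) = -4.00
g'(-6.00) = -1.00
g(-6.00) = 5.00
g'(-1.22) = -1.00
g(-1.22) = 0.22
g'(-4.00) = -1.00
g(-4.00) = 3.00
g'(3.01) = -1.00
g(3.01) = -4.01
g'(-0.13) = -1.00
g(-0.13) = -0.87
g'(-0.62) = -1.00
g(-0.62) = -0.38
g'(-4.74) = -1.00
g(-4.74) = 3.74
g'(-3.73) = -1.00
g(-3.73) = 2.73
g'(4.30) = -1.00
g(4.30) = -5.30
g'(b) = -1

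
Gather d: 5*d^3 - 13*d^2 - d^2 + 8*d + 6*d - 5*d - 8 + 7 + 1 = 5*d^3 - 14*d^2 + 9*d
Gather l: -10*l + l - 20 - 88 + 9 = -9*l - 99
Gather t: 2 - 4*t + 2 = 4 - 4*t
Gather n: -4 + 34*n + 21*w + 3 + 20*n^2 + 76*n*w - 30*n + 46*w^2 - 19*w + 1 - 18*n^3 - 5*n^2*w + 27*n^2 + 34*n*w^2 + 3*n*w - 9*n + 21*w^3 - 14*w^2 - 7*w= -18*n^3 + n^2*(47 - 5*w) + n*(34*w^2 + 79*w - 5) + 21*w^3 + 32*w^2 - 5*w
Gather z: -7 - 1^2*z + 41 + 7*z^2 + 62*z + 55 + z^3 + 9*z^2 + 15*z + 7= z^3 + 16*z^2 + 76*z + 96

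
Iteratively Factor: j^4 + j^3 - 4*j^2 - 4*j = (j - 2)*(j^3 + 3*j^2 + 2*j) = (j - 2)*(j + 1)*(j^2 + 2*j) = j*(j - 2)*(j + 1)*(j + 2)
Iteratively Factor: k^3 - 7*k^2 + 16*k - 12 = (k - 2)*(k^2 - 5*k + 6) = (k - 2)^2*(k - 3)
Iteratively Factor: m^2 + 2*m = (m + 2)*(m)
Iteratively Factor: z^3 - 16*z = (z - 4)*(z^2 + 4*z) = (z - 4)*(z + 4)*(z)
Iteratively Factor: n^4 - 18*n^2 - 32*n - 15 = (n + 1)*(n^3 - n^2 - 17*n - 15) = (n - 5)*(n + 1)*(n^2 + 4*n + 3) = (n - 5)*(n + 1)^2*(n + 3)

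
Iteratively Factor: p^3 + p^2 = (p)*(p^2 + p) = p^2*(p + 1)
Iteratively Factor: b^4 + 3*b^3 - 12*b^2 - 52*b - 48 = (b + 2)*(b^3 + b^2 - 14*b - 24) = (b + 2)*(b + 3)*(b^2 - 2*b - 8) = (b + 2)^2*(b + 3)*(b - 4)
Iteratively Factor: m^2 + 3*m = (m + 3)*(m)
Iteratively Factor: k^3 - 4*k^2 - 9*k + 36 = (k - 3)*(k^2 - k - 12) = (k - 4)*(k - 3)*(k + 3)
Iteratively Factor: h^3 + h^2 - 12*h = (h - 3)*(h^2 + 4*h) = h*(h - 3)*(h + 4)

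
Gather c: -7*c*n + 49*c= c*(49 - 7*n)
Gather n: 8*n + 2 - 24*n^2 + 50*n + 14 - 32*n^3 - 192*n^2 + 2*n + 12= -32*n^3 - 216*n^2 + 60*n + 28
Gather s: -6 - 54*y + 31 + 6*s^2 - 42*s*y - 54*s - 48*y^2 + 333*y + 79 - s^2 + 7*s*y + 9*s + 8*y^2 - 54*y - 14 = 5*s^2 + s*(-35*y - 45) - 40*y^2 + 225*y + 90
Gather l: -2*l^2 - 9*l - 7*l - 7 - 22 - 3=-2*l^2 - 16*l - 32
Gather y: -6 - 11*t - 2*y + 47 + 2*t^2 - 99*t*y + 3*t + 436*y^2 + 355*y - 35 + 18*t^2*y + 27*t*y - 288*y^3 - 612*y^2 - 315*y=2*t^2 - 8*t - 288*y^3 - 176*y^2 + y*(18*t^2 - 72*t + 38) + 6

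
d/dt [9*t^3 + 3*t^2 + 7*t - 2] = 27*t^2 + 6*t + 7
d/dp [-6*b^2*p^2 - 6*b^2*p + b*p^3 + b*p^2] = b*(-12*b*p - 6*b + 3*p^2 + 2*p)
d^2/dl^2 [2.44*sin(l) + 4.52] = -2.44*sin(l)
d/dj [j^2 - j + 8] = 2*j - 1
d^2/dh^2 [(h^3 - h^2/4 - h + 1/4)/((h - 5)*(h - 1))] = 57/(h^3 - 15*h^2 + 75*h - 125)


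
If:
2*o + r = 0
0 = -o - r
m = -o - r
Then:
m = 0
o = 0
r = 0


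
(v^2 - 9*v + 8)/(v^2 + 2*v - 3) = (v - 8)/(v + 3)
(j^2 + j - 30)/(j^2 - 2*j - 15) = (j + 6)/(j + 3)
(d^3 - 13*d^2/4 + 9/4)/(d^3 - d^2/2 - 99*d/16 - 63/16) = 4*(d - 1)/(4*d + 7)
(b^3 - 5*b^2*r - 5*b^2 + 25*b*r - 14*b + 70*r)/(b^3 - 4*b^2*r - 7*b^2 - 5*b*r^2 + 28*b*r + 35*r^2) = (b + 2)/(b + r)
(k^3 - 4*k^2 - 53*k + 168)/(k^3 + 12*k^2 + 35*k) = (k^2 - 11*k + 24)/(k*(k + 5))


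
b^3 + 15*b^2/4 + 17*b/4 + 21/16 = (b + 1/2)*(b + 3/2)*(b + 7/4)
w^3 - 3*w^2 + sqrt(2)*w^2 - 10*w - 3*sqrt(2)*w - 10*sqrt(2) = (w - 5)*(w + 2)*(w + sqrt(2))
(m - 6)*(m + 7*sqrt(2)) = m^2 - 6*m + 7*sqrt(2)*m - 42*sqrt(2)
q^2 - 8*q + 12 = (q - 6)*(q - 2)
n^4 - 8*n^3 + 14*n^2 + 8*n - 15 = (n - 5)*(n - 3)*(n - 1)*(n + 1)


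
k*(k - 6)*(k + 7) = k^3 + k^2 - 42*k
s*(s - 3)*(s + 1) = s^3 - 2*s^2 - 3*s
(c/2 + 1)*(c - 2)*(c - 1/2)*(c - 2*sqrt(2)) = c^4/2 - sqrt(2)*c^3 - c^3/4 - 2*c^2 + sqrt(2)*c^2/2 + c + 4*sqrt(2)*c - 2*sqrt(2)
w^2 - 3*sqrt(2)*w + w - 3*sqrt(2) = (w + 1)*(w - 3*sqrt(2))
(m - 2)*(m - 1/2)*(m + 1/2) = m^3 - 2*m^2 - m/4 + 1/2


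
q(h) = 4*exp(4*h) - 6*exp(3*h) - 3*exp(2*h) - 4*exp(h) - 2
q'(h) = 16*exp(4*h) - 18*exp(3*h) - 6*exp(2*h) - 4*exp(h)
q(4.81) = 896443936.81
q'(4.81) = 3596959881.22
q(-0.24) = -8.39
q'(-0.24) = -9.49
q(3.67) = 9127538.80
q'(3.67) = 36882733.83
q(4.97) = 1703222957.10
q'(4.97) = 6830943968.72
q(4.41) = 179876059.28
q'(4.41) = 722886770.94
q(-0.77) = -4.91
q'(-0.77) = -4.19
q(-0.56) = -5.96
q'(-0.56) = -5.89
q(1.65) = 1989.17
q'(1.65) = 9036.87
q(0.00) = -11.00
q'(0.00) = -12.00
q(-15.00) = -2.00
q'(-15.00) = 0.00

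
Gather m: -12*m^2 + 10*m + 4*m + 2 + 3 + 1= -12*m^2 + 14*m + 6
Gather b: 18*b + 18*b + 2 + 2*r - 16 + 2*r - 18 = 36*b + 4*r - 32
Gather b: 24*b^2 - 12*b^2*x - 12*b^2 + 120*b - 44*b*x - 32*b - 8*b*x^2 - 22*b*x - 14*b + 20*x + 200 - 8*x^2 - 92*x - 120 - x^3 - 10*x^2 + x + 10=b^2*(12 - 12*x) + b*(-8*x^2 - 66*x + 74) - x^3 - 18*x^2 - 71*x + 90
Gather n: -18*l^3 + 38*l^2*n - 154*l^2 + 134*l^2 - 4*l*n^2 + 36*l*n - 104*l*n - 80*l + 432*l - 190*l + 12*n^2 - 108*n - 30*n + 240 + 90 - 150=-18*l^3 - 20*l^2 + 162*l + n^2*(12 - 4*l) + n*(38*l^2 - 68*l - 138) + 180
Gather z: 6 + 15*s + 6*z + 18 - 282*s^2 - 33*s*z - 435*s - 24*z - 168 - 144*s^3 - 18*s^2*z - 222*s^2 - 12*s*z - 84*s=-144*s^3 - 504*s^2 - 504*s + z*(-18*s^2 - 45*s - 18) - 144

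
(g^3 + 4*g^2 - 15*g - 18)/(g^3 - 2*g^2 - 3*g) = (g + 6)/g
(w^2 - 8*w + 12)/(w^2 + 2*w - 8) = (w - 6)/(w + 4)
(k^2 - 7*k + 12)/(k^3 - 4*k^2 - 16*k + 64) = (k - 3)/(k^2 - 16)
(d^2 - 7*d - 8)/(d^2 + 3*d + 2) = (d - 8)/(d + 2)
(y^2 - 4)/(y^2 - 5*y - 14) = (y - 2)/(y - 7)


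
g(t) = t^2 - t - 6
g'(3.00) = 5.00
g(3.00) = 0.00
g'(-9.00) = -19.00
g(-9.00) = 84.00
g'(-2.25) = -5.50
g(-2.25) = 1.31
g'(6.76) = 12.52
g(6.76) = 32.94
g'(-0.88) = -2.76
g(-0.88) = -4.35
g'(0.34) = -0.32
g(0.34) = -6.22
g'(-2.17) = -5.34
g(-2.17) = 0.88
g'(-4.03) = -9.06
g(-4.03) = 14.27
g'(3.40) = 5.80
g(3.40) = 2.16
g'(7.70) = 14.40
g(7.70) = 45.59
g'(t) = 2*t - 1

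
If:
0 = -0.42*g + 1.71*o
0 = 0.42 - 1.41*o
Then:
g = 1.21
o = 0.30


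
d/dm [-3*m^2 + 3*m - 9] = 3 - 6*m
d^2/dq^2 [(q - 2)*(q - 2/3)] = 2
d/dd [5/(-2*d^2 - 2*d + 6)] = 5*(2*d + 1)/(2*(d^2 + d - 3)^2)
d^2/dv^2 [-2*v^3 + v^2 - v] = 2 - 12*v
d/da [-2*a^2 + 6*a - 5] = 6 - 4*a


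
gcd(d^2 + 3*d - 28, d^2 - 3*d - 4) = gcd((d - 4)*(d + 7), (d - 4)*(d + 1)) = d - 4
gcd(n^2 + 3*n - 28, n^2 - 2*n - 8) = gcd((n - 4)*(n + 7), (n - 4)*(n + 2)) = n - 4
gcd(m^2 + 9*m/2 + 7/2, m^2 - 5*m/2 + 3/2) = 1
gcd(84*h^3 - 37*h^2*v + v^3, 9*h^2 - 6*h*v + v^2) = -3*h + v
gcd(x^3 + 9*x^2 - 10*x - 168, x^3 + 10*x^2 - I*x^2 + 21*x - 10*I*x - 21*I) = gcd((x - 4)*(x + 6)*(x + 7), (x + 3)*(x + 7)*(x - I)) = x + 7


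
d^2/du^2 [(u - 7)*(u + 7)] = 2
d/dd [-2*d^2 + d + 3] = 1 - 4*d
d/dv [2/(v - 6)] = -2/(v - 6)^2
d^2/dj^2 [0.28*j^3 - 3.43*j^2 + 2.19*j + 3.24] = 1.68*j - 6.86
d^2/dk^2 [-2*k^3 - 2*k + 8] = -12*k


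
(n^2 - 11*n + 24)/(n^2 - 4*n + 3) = (n - 8)/(n - 1)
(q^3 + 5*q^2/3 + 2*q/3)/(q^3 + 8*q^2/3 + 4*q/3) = (q + 1)/(q + 2)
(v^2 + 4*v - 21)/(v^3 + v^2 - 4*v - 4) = (v^2 + 4*v - 21)/(v^3 + v^2 - 4*v - 4)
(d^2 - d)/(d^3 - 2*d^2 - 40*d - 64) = d*(1 - d)/(-d^3 + 2*d^2 + 40*d + 64)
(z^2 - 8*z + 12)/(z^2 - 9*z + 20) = (z^2 - 8*z + 12)/(z^2 - 9*z + 20)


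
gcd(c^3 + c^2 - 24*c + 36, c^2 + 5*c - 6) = c + 6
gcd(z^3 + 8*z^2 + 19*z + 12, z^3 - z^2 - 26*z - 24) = z^2 + 5*z + 4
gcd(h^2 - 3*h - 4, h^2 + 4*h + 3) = h + 1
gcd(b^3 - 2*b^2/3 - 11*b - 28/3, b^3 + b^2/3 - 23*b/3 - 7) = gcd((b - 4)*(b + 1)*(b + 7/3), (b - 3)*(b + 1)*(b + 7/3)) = b^2 + 10*b/3 + 7/3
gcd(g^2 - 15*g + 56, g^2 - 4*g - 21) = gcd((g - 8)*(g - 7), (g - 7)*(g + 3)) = g - 7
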